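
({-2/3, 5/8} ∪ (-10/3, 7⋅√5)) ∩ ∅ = ∅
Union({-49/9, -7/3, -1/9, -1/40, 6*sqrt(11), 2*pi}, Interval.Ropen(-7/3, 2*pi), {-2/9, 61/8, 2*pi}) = Union({-49/9, 61/8, 6*sqrt(11)}, Interval(-7/3, 2*pi))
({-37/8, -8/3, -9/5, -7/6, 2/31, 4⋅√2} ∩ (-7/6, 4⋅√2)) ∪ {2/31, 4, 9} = {2/31, 4, 9}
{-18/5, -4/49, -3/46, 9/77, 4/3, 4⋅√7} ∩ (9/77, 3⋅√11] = {4/3}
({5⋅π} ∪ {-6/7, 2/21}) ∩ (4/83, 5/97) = ∅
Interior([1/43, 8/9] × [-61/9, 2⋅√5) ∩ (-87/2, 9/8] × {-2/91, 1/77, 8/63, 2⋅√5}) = ∅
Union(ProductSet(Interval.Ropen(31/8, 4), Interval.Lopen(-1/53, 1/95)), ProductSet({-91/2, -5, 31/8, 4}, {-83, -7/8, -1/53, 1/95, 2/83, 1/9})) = Union(ProductSet({-91/2, -5, 31/8, 4}, {-83, -7/8, -1/53, 1/95, 2/83, 1/9}), ProductSet(Interval.Ropen(31/8, 4), Interval.Lopen(-1/53, 1/95)))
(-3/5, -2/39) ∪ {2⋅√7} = (-3/5, -2/39) ∪ {2⋅√7}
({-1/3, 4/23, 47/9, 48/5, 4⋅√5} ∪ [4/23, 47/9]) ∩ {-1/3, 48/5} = {-1/3, 48/5}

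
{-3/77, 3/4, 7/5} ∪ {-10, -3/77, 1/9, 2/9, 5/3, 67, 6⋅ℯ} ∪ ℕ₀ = {-10, -3/77, 1/9, 2/9, 3/4, 7/5, 5/3, 6⋅ℯ} ∪ ℕ₀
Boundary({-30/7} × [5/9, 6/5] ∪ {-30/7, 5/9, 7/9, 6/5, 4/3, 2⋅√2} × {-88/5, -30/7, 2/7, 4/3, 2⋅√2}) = ({-30/7} × [5/9, 6/5]) ∪ ({-30/7, 5/9, 7/9, 6/5, 4/3, 2⋅√2} × {-88/5, -30/7, 2/7, 4/3, 2⋅√2})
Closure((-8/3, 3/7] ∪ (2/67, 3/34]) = [-8/3, 3/7]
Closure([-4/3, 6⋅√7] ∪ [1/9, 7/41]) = [-4/3, 6⋅√7]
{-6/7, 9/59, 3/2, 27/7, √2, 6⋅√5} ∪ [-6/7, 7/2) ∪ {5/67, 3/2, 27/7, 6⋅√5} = [-6/7, 7/2) ∪ {27/7, 6⋅√5}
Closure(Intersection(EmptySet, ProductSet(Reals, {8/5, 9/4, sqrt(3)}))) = EmptySet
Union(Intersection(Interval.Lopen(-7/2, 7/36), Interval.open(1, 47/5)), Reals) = Reals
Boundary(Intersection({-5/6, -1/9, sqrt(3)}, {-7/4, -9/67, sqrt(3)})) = {sqrt(3)}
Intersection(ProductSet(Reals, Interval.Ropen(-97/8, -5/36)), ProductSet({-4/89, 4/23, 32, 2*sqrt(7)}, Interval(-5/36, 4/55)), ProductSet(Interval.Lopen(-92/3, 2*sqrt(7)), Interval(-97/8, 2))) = EmptySet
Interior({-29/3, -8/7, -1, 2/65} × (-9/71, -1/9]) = ∅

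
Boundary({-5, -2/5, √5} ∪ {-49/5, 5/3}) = {-49/5, -5, -2/5, 5/3, √5}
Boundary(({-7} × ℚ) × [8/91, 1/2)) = ({-7} × ℝ) × [8/91, 1/2]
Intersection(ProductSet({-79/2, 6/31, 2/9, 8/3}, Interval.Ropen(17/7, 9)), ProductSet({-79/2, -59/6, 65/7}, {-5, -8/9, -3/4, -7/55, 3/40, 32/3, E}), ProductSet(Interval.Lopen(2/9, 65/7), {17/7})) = EmptySet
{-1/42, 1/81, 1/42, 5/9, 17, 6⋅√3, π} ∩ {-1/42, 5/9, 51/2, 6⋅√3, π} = {-1/42, 5/9, 6⋅√3, π}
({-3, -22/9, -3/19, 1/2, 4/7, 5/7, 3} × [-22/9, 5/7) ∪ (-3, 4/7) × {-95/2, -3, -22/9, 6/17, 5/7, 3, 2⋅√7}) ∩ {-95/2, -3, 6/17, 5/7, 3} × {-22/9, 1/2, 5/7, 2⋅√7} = ({-3, 5/7, 3} × {-22/9, 1/2}) ∪ ({6/17} × {-22/9, 5/7, 2⋅√7})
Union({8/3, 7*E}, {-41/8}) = {-41/8, 8/3, 7*E}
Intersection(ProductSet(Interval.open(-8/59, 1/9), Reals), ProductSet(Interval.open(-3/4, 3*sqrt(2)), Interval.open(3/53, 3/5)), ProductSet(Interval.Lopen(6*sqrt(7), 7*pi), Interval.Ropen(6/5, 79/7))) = EmptySet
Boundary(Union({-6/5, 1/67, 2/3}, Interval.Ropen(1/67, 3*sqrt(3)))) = {-6/5, 1/67, 3*sqrt(3)}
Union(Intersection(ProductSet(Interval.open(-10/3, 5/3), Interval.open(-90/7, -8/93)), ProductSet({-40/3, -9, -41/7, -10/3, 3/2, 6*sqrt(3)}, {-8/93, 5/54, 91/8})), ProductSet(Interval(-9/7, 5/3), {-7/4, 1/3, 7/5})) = ProductSet(Interval(-9/7, 5/3), {-7/4, 1/3, 7/5})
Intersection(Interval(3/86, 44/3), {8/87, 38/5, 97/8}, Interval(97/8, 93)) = {97/8}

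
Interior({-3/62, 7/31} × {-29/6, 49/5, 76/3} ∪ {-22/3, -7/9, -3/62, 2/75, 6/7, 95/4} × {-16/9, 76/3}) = ∅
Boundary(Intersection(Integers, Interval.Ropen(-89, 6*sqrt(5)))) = Range(-89, 14, 1)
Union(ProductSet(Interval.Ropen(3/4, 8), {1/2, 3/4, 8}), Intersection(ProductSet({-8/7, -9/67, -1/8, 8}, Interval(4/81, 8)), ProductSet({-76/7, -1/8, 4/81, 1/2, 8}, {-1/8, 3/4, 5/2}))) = Union(ProductSet({-1/8, 8}, {3/4, 5/2}), ProductSet(Interval.Ropen(3/4, 8), {1/2, 3/4, 8}))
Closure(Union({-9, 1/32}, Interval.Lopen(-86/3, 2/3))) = Interval(-86/3, 2/3)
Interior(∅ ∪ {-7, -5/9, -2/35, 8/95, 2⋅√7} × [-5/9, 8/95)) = ∅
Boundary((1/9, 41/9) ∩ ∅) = ∅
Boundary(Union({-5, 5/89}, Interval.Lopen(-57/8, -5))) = {-57/8, -5, 5/89}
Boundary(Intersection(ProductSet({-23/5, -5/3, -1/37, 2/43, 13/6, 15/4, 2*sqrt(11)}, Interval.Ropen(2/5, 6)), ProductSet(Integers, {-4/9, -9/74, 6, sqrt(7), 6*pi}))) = EmptySet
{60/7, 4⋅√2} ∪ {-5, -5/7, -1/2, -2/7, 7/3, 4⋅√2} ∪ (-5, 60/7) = [-5, 60/7]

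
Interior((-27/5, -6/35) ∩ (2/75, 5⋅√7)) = ∅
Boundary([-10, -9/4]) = {-10, -9/4}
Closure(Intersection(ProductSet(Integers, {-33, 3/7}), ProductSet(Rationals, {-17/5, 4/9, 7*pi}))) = EmptySet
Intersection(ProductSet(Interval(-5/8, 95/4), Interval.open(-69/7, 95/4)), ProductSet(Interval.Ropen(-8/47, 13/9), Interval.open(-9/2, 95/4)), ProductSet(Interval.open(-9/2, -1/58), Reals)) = ProductSet(Interval.Ropen(-8/47, -1/58), Interval.open(-9/2, 95/4))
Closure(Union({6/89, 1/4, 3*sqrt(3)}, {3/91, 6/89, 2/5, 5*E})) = {3/91, 6/89, 1/4, 2/5, 3*sqrt(3), 5*E}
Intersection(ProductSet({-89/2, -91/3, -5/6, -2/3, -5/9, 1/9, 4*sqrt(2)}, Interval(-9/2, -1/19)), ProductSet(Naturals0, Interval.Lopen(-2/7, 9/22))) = EmptySet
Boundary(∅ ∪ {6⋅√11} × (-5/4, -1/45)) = {6⋅√11} × [-5/4, -1/45]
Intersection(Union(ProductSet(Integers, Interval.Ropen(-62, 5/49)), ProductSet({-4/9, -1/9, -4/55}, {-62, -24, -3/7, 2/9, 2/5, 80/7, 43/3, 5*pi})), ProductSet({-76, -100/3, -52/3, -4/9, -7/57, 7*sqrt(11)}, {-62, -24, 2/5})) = Union(ProductSet({-76}, {-62, -24}), ProductSet({-4/9}, {-62, -24, 2/5}))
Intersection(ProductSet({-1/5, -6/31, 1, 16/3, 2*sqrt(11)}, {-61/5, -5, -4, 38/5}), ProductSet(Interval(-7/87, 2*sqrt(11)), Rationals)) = ProductSet({1, 16/3, 2*sqrt(11)}, {-61/5, -5, -4, 38/5})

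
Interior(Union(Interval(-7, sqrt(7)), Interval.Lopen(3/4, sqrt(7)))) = Interval.open(-7, sqrt(7))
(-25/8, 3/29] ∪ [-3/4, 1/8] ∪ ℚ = ℚ ∪ [-25/8, 1/8]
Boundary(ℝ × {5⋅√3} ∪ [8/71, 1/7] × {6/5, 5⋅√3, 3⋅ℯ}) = (ℝ × {5⋅√3}) ∪ ([8/71, 1/7] × {6/5, 5⋅√3, 3⋅ℯ})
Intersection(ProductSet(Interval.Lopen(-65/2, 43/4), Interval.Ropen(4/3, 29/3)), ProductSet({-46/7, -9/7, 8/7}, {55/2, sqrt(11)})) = ProductSet({-46/7, -9/7, 8/7}, {sqrt(11)})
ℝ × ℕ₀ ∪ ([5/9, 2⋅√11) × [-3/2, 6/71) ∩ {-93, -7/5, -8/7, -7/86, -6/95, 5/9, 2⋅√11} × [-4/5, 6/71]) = (ℝ × ℕ₀) ∪ ({5/9} × [-4/5, 6/71))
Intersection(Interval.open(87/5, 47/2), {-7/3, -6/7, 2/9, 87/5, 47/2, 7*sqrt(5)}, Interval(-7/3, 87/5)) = EmptySet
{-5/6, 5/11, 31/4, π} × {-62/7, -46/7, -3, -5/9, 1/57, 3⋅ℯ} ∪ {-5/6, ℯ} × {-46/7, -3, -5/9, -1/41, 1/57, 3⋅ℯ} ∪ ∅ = ({-5/6, ℯ} × {-46/7, -3, -5/9, -1/41, 1/57, 3⋅ℯ}) ∪ ({-5/6, 5/11, 31/4, π} × {-62/7, -46/7, -3, -5/9, 1/57, 3⋅ℯ})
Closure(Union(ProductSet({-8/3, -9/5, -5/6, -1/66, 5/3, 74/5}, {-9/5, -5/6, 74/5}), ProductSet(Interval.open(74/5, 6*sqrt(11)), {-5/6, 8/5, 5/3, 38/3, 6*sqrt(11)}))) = Union(ProductSet({-8/3, -9/5, -5/6, -1/66, 5/3, 74/5}, {-9/5, -5/6, 74/5}), ProductSet(Interval(74/5, 6*sqrt(11)), {-5/6, 8/5, 5/3, 38/3, 6*sqrt(11)}))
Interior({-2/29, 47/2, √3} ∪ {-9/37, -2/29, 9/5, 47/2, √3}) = ∅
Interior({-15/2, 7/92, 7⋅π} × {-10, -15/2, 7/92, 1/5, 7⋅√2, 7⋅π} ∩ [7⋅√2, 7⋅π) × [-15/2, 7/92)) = ∅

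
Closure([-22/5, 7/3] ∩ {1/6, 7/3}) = {1/6, 7/3}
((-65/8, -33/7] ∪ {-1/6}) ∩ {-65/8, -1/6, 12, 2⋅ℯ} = {-1/6}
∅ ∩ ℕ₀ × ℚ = ∅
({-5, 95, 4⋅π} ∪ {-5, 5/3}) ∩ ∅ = ∅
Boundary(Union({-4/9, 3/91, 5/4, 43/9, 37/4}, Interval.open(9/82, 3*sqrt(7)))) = {-4/9, 3/91, 9/82, 37/4, 3*sqrt(7)}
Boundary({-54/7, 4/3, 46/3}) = {-54/7, 4/3, 46/3}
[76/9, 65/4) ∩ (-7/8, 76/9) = ∅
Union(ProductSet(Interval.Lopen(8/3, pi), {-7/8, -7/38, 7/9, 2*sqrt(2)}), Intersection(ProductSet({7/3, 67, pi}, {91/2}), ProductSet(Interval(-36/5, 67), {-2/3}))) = ProductSet(Interval.Lopen(8/3, pi), {-7/8, -7/38, 7/9, 2*sqrt(2)})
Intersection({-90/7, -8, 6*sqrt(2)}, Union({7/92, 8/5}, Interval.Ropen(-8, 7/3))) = {-8}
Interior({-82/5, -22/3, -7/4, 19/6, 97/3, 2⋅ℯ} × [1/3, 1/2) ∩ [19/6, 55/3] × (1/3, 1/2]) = ∅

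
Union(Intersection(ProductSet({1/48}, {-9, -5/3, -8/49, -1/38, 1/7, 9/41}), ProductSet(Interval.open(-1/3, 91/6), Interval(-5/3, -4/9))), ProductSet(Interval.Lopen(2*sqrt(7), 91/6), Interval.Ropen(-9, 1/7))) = Union(ProductSet({1/48}, {-5/3}), ProductSet(Interval.Lopen(2*sqrt(7), 91/6), Interval.Ropen(-9, 1/7)))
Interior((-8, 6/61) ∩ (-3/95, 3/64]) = (-3/95, 3/64)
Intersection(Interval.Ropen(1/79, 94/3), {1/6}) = {1/6}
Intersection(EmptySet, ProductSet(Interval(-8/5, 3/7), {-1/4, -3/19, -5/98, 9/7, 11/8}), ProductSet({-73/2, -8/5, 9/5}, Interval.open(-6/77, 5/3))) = EmptySet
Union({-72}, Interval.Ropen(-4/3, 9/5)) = Union({-72}, Interval.Ropen(-4/3, 9/5))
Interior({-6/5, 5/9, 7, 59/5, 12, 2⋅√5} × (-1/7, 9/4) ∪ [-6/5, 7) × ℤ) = ∅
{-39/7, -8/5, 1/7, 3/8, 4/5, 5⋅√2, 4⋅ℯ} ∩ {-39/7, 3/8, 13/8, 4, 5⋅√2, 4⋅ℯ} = {-39/7, 3/8, 5⋅√2, 4⋅ℯ}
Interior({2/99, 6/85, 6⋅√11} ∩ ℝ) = ∅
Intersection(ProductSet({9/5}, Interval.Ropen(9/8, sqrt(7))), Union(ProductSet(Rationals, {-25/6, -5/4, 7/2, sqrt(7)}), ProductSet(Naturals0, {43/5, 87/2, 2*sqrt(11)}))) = EmptySet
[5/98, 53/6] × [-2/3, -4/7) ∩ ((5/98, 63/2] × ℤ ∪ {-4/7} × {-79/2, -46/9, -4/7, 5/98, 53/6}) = ∅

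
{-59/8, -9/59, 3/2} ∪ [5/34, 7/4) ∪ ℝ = (-∞, ∞)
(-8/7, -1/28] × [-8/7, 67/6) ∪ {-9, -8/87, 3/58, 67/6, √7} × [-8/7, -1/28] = ((-8/7, -1/28] × [-8/7, 67/6)) ∪ ({-9, -8/87, 3/58, 67/6, √7} × [-8/7, -1/28])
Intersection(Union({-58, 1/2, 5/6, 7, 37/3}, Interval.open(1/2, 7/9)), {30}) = EmptySet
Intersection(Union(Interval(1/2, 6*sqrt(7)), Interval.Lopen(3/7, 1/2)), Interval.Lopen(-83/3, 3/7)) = EmptySet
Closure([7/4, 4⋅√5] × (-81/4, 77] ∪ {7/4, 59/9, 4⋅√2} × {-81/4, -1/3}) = [7/4, 4⋅√5] × [-81/4, 77]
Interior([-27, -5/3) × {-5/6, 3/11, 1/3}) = ∅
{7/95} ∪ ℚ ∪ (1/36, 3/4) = ℚ ∪ [1/36, 3/4]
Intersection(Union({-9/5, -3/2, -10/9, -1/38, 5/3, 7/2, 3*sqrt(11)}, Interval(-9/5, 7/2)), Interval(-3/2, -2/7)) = Interval(-3/2, -2/7)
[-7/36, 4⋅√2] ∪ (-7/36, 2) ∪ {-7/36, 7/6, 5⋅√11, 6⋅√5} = [-7/36, 4⋅√2] ∪ {5⋅√11, 6⋅√5}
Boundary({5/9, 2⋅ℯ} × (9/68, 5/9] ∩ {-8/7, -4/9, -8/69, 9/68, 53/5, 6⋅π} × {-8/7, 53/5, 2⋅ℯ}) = ∅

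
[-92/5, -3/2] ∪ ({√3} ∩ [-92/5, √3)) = [-92/5, -3/2]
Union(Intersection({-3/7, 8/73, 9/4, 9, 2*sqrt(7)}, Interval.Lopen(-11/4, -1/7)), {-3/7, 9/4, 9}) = {-3/7, 9/4, 9}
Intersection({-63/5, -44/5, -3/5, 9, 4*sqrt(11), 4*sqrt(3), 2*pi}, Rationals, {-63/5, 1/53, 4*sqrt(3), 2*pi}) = {-63/5}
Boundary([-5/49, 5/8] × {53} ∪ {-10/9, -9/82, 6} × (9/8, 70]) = ([-5/49, 5/8] × {53}) ∪ ({-10/9, -9/82, 6} × [9/8, 70])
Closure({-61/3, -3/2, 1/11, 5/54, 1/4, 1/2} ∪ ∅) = {-61/3, -3/2, 1/11, 5/54, 1/4, 1/2}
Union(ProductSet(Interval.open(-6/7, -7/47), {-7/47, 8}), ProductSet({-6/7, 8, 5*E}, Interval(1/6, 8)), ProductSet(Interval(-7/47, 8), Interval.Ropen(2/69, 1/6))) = Union(ProductSet({-6/7, 8, 5*E}, Interval(1/6, 8)), ProductSet(Interval.open(-6/7, -7/47), {-7/47, 8}), ProductSet(Interval(-7/47, 8), Interval.Ropen(2/69, 1/6)))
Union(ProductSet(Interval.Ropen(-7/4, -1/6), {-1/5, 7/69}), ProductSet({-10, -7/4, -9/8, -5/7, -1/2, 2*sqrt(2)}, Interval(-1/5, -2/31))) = Union(ProductSet({-10, -7/4, -9/8, -5/7, -1/2, 2*sqrt(2)}, Interval(-1/5, -2/31)), ProductSet(Interval.Ropen(-7/4, -1/6), {-1/5, 7/69}))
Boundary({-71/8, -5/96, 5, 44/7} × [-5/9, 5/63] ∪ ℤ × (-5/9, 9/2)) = (ℤ × [-5/9, 9/2]) ∪ ({-71/8, -5/96, 5, 44/7} × [-5/9, 5/63])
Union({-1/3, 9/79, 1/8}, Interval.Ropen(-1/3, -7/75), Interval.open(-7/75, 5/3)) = Union(Interval.Ropen(-1/3, -7/75), Interval.open(-7/75, 5/3))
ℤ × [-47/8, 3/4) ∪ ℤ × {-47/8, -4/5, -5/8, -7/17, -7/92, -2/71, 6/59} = ℤ × [-47/8, 3/4)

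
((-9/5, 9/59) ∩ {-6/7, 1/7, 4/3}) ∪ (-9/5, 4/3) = (-9/5, 4/3)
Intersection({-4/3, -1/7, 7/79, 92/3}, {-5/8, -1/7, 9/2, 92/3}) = {-1/7, 92/3}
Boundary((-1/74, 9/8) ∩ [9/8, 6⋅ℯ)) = ∅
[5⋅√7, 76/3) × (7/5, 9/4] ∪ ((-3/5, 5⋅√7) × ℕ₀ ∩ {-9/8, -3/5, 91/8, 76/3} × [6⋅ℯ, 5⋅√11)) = [5⋅√7, 76/3) × (7/5, 9/4]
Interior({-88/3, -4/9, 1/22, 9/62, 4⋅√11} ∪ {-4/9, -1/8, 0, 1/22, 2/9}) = ∅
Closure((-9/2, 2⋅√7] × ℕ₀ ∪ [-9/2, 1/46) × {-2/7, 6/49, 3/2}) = ([-9/2, 1/46] × {-2/7, 6/49, 3/2}) ∪ ([-9/2, 2⋅√7] × ℕ₀)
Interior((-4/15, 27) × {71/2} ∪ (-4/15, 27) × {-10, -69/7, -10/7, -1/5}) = ∅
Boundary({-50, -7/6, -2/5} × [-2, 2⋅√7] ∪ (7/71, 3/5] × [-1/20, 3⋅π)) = ({7/71, 3/5} × [-1/20, 3⋅π]) ∪ ([7/71, 3/5] × {-1/20, 3⋅π}) ∪ ({-50, -7/6, -2/5} × [-2, 2⋅√7])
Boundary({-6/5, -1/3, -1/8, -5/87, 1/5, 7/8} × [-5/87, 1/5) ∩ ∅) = ∅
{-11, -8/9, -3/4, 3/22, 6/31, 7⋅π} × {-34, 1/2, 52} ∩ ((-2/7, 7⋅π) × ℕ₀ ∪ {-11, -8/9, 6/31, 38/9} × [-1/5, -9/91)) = {3/22, 6/31} × {52}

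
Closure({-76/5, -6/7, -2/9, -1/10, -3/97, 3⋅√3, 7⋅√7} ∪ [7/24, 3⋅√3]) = {-76/5, -6/7, -2/9, -1/10, -3/97, 7⋅√7} ∪ [7/24, 3⋅√3]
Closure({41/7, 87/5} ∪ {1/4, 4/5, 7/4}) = {1/4, 4/5, 7/4, 41/7, 87/5}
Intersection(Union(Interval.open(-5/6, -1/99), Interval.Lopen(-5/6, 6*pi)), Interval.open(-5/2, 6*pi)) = Interval.open(-5/6, 6*pi)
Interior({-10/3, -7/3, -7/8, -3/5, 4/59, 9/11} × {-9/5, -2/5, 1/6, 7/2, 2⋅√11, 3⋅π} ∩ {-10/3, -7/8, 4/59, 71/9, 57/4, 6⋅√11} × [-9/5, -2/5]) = ∅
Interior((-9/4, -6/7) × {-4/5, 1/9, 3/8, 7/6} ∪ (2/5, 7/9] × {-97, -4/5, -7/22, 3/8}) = ∅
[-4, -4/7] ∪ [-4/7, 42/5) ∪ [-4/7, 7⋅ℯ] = [-4, 7⋅ℯ]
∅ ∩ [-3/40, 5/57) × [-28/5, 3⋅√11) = ∅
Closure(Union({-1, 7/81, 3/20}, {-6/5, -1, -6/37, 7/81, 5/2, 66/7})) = {-6/5, -1, -6/37, 7/81, 3/20, 5/2, 66/7}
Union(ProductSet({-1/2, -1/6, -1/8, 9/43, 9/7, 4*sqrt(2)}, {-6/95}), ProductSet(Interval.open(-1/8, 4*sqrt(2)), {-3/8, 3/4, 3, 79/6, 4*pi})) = Union(ProductSet({-1/2, -1/6, -1/8, 9/43, 9/7, 4*sqrt(2)}, {-6/95}), ProductSet(Interval.open(-1/8, 4*sqrt(2)), {-3/8, 3/4, 3, 79/6, 4*pi}))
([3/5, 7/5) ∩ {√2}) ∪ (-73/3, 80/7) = (-73/3, 80/7)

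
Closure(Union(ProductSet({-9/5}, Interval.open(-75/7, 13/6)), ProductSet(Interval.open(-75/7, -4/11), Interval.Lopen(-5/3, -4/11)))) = Union(ProductSet({-9/5}, Interval(-75/7, 13/6)), ProductSet({-75/7, -4/11}, Interval(-5/3, -4/11)), ProductSet(Interval(-75/7, -4/11), {-5/3, -4/11}), ProductSet(Interval.open(-75/7, -4/11), Interval.Lopen(-5/3, -4/11)))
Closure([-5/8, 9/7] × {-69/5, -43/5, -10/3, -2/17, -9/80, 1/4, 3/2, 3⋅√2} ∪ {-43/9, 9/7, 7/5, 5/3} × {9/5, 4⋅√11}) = ({-43/9, 9/7, 7/5, 5/3} × {9/5, 4⋅√11}) ∪ ([-5/8, 9/7] × {-69/5, -43/5, -10/3, -2/17, -9/80, 1/4, 3/2, 3⋅√2})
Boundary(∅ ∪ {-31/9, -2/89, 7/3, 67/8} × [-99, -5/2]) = {-31/9, -2/89, 7/3, 67/8} × [-99, -5/2]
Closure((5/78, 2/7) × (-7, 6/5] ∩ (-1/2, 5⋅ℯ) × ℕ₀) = [5/78, 2/7] × {0, 1}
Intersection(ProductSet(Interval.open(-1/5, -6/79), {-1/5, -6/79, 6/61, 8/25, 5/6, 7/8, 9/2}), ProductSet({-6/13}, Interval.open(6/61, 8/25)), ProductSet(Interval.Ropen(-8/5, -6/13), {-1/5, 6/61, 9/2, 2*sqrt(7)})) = EmptySet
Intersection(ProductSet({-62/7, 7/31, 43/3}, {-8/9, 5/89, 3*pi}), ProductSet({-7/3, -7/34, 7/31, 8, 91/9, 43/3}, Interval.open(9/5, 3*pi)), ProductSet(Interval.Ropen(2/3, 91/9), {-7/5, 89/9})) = EmptySet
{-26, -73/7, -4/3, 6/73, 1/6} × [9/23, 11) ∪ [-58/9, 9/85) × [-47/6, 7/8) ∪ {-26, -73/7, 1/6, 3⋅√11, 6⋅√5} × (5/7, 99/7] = ([-58/9, 9/85) × [-47/6, 7/8)) ∪ ({-26, -73/7, -4/3, 6/73, 1/6} × [9/23, 11)) ∪ ({-26, -73/7, 1/6, 3⋅√11, 6⋅√5} × (5/7, 99/7])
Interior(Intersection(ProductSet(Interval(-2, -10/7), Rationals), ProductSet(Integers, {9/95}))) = EmptySet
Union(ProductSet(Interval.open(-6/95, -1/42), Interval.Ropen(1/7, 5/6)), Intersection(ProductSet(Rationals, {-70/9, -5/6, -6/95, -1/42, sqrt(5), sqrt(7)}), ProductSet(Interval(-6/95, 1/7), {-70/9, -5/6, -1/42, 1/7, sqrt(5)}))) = Union(ProductSet(Intersection(Interval(-6/95, 1/7), Rationals), {-70/9, -5/6, -1/42, sqrt(5)}), ProductSet(Interval.open(-6/95, -1/42), Interval.Ropen(1/7, 5/6)))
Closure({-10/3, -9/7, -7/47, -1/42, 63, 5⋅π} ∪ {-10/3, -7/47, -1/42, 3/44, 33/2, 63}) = {-10/3, -9/7, -7/47, -1/42, 3/44, 33/2, 63, 5⋅π}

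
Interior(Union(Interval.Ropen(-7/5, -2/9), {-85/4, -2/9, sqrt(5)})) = Interval.open(-7/5, -2/9)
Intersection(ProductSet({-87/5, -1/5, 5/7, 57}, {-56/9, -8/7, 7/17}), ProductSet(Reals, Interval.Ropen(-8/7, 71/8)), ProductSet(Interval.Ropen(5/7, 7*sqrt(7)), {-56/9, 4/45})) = EmptySet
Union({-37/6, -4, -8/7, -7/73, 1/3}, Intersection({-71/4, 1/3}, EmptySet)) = {-37/6, -4, -8/7, -7/73, 1/3}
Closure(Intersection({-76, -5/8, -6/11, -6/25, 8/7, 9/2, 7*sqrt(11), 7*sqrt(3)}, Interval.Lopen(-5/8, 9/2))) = {-6/11, -6/25, 8/7, 9/2}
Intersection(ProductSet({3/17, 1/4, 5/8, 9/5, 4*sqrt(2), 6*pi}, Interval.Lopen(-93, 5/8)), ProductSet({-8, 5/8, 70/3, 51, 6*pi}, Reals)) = ProductSet({5/8, 6*pi}, Interval.Lopen(-93, 5/8))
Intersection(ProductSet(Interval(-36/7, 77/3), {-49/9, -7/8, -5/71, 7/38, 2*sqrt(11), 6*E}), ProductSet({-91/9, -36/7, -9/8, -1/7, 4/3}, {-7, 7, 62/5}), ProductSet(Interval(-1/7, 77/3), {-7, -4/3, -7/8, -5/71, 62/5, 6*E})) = EmptySet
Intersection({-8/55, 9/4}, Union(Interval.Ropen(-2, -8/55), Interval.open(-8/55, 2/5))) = EmptySet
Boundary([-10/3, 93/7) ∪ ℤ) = {-10/3, 93/7} ∪ (ℤ \ (-10/3, 93/7))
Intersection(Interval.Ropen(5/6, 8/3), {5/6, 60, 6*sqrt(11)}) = {5/6}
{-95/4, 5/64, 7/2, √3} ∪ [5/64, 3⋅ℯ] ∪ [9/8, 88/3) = {-95/4} ∪ [5/64, 88/3)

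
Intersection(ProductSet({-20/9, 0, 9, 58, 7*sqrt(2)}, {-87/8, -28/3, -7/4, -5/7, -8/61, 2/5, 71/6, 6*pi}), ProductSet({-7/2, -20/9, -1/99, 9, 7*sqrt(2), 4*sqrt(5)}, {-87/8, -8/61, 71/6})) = ProductSet({-20/9, 9, 7*sqrt(2)}, {-87/8, -8/61, 71/6})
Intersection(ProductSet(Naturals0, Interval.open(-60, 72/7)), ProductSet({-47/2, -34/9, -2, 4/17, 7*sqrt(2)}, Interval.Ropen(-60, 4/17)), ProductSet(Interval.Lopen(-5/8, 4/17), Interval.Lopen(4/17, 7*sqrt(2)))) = EmptySet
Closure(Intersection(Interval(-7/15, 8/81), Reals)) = Interval(-7/15, 8/81)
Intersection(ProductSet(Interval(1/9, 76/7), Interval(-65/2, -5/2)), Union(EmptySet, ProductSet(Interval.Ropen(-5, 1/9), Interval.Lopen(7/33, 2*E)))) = EmptySet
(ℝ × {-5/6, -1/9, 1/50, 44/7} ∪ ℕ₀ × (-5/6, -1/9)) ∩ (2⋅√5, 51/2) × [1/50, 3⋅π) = (2⋅√5, 51/2) × {1/50, 44/7}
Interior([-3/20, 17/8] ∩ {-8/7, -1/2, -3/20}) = ∅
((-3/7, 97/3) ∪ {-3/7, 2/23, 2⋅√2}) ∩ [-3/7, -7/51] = [-3/7, -7/51]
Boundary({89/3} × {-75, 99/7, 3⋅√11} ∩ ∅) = ∅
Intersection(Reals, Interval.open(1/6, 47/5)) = Interval.open(1/6, 47/5)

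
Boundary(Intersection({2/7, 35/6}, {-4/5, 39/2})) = EmptySet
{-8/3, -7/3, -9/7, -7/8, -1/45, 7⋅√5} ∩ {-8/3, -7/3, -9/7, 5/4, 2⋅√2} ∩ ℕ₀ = ∅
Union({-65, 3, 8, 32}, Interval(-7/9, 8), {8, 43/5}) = Union({-65, 43/5, 32}, Interval(-7/9, 8))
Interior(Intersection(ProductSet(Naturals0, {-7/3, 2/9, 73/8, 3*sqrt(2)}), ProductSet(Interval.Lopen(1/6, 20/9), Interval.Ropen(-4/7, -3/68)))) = EmptySet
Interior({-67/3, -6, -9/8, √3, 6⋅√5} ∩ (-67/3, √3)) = ∅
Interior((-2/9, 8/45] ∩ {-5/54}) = ∅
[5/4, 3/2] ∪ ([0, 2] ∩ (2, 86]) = [5/4, 3/2]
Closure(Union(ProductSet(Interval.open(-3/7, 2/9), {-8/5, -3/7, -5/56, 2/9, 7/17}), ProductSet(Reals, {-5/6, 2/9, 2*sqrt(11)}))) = Union(ProductSet(Interval(-3/7, 2/9), {-8/5, -3/7, -5/56, 2/9, 7/17}), ProductSet(Reals, {-5/6, 2/9, 2*sqrt(11)}))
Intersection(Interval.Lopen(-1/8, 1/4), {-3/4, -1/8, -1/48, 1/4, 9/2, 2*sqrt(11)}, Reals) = {-1/48, 1/4}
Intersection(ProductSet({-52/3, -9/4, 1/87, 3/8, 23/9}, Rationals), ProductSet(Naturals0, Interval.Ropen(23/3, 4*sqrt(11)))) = EmptySet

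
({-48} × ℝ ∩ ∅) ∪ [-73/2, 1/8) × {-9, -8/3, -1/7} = [-73/2, 1/8) × {-9, -8/3, -1/7}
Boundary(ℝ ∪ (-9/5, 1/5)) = ∅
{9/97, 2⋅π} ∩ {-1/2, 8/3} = ∅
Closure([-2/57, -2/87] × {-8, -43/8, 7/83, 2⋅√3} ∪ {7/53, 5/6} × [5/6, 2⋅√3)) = ({7/53, 5/6} × [5/6, 2⋅√3]) ∪ ([-2/57, -2/87] × {-8, -43/8, 7/83, 2⋅√3})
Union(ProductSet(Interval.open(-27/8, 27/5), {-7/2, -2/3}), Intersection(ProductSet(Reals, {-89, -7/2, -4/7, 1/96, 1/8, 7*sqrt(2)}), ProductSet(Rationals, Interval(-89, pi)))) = Union(ProductSet(Interval.open(-27/8, 27/5), {-7/2, -2/3}), ProductSet(Rationals, {-89, -7/2, -4/7, 1/96, 1/8}))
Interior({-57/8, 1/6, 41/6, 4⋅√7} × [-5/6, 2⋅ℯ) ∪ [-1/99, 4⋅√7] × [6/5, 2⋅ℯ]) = (-1/99, 4⋅√7) × (6/5, 2⋅ℯ)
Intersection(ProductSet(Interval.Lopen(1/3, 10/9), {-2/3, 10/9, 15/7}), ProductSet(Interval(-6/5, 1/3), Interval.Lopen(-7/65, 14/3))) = EmptySet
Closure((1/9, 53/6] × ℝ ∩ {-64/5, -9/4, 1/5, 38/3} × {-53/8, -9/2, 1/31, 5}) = {1/5} × {-53/8, -9/2, 1/31, 5}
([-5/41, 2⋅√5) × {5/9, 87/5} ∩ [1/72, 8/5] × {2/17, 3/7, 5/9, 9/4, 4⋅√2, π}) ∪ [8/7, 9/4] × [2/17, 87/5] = ([1/72, 8/5] × {5/9}) ∪ ([8/7, 9/4] × [2/17, 87/5])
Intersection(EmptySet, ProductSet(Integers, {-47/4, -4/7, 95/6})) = EmptySet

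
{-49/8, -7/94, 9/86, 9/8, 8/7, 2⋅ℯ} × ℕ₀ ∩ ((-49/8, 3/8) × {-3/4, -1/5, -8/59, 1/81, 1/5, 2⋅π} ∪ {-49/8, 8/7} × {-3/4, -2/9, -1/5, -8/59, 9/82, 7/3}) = ∅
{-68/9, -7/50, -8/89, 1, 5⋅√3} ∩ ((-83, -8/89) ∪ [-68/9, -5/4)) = {-68/9, -7/50}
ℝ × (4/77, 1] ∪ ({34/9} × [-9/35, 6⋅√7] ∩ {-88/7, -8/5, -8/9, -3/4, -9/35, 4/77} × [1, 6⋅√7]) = ℝ × (4/77, 1]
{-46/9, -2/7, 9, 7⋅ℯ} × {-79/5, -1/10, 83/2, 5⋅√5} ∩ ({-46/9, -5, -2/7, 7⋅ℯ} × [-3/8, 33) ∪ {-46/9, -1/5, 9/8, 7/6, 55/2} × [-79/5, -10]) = ({-46/9} × {-79/5}) ∪ ({-46/9, -2/7, 7⋅ℯ} × {-1/10, 5⋅√5})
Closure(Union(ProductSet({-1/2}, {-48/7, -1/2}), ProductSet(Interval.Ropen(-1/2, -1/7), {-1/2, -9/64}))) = Union(ProductSet({-1/2}, {-48/7, -1/2}), ProductSet(Interval(-1/2, -1/7), {-1/2, -9/64}))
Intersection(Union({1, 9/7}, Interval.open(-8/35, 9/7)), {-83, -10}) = EmptySet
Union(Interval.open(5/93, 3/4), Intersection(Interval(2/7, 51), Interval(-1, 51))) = Interval.Lopen(5/93, 51)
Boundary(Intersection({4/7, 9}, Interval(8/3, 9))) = {9}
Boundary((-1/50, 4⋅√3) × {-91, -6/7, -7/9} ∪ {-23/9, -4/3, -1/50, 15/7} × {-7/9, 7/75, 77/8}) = ({-23/9, -4/3, -1/50, 15/7} × {-7/9, 7/75, 77/8}) ∪ ([-1/50, 4⋅√3] × {-91, -6/7, -7/9})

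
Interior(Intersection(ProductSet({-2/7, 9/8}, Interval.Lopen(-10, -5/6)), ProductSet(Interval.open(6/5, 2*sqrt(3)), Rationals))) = EmptySet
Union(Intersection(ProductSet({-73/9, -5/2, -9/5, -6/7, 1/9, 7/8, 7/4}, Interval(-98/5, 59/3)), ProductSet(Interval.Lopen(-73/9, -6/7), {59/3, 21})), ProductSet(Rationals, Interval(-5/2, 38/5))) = Union(ProductSet({-5/2, -9/5, -6/7}, {59/3}), ProductSet(Rationals, Interval(-5/2, 38/5)))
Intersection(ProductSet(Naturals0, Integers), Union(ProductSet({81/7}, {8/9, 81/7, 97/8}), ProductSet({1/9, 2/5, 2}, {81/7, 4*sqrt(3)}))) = EmptySet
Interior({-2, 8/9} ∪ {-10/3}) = ∅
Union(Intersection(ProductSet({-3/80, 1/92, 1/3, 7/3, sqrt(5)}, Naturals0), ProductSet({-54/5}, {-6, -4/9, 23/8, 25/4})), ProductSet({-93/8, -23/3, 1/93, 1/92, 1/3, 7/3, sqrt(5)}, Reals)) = ProductSet({-93/8, -23/3, 1/93, 1/92, 1/3, 7/3, sqrt(5)}, Reals)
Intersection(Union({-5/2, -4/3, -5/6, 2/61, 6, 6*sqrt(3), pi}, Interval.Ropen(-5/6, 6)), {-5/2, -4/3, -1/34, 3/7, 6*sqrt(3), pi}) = {-5/2, -4/3, -1/34, 3/7, 6*sqrt(3), pi}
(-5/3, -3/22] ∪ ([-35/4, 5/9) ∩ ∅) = (-5/3, -3/22]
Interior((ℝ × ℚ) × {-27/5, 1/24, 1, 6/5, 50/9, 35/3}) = ∅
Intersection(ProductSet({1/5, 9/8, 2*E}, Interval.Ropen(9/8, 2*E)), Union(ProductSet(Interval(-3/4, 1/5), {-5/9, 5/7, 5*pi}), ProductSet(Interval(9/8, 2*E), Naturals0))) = ProductSet({9/8, 2*E}, Range(2, 6, 1))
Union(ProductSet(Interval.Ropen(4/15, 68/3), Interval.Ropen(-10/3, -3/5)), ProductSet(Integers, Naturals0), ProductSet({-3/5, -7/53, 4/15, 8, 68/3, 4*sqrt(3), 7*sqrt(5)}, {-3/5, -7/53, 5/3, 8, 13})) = Union(ProductSet({-3/5, -7/53, 4/15, 8, 68/3, 4*sqrt(3), 7*sqrt(5)}, {-3/5, -7/53, 5/3, 8, 13}), ProductSet(Integers, Naturals0), ProductSet(Interval.Ropen(4/15, 68/3), Interval.Ropen(-10/3, -3/5)))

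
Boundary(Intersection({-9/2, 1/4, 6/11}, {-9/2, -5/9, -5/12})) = {-9/2}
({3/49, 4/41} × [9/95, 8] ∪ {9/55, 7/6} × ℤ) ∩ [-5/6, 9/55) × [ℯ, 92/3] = {3/49, 4/41} × [ℯ, 8]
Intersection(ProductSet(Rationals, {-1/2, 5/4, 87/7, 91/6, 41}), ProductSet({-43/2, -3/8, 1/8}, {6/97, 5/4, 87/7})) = ProductSet({-43/2, -3/8, 1/8}, {5/4, 87/7})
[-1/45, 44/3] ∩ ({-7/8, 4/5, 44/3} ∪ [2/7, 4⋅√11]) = [2/7, 4⋅√11] ∪ {44/3}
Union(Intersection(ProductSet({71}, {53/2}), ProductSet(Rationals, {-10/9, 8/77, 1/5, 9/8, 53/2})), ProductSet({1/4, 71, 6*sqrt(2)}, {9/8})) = Union(ProductSet({71}, {53/2}), ProductSet({1/4, 71, 6*sqrt(2)}, {9/8}))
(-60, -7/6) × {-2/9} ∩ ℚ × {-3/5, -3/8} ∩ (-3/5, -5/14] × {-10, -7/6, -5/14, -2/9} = ∅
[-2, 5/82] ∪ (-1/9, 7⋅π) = [-2, 7⋅π)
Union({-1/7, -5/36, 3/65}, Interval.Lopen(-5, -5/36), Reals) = Interval(-oo, oo)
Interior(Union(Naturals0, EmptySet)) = EmptySet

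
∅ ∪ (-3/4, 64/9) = (-3/4, 64/9)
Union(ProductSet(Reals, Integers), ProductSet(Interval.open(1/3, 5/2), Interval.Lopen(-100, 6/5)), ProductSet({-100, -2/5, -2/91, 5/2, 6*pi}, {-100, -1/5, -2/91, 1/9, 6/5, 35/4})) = Union(ProductSet({-100, -2/5, -2/91, 5/2, 6*pi}, {-100, -1/5, -2/91, 1/9, 6/5, 35/4}), ProductSet(Interval.open(1/3, 5/2), Interval.Lopen(-100, 6/5)), ProductSet(Reals, Integers))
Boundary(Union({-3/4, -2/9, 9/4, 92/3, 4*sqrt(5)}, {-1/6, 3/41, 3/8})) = {-3/4, -2/9, -1/6, 3/41, 3/8, 9/4, 92/3, 4*sqrt(5)}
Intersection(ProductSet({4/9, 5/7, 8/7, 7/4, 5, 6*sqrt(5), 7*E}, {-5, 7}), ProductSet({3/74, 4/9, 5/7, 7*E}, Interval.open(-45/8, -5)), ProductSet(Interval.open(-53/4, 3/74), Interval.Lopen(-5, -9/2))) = EmptySet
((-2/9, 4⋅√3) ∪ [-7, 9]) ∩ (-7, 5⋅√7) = (-7, 9]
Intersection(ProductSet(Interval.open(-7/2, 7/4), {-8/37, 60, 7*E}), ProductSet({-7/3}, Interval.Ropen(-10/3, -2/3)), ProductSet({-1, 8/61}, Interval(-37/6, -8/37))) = EmptySet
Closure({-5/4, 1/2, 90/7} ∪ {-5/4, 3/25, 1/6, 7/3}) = {-5/4, 3/25, 1/6, 1/2, 7/3, 90/7}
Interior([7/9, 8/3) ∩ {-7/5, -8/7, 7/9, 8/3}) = ∅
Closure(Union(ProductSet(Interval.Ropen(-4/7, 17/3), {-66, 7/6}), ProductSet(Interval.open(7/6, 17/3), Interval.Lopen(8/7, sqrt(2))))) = Union(ProductSet({7/6, 17/3}, Interval(8/7, sqrt(2))), ProductSet(Interval(-4/7, 17/3), {-66, 7/6}), ProductSet(Interval(7/6, 17/3), {8/7, sqrt(2)}), ProductSet(Interval.open(7/6, 17/3), Interval.Lopen(8/7, sqrt(2))))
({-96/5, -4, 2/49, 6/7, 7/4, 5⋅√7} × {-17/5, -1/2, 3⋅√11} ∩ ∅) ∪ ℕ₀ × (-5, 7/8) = ℕ₀ × (-5, 7/8)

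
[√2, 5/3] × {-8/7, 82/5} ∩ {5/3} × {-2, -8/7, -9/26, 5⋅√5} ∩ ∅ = ∅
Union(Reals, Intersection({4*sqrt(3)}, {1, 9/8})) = Reals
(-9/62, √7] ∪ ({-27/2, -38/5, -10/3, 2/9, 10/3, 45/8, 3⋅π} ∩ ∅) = (-9/62, √7]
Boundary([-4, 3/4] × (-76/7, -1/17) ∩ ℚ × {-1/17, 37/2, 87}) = ∅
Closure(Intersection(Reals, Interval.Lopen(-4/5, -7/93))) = Interval(-4/5, -7/93)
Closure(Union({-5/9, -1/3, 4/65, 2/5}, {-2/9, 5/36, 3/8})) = {-5/9, -1/3, -2/9, 4/65, 5/36, 3/8, 2/5}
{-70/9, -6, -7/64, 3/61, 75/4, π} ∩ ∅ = ∅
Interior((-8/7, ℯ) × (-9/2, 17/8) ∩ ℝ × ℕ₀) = ∅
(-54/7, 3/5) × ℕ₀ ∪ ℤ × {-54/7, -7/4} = (ℤ × {-54/7, -7/4}) ∪ ((-54/7, 3/5) × ℕ₀)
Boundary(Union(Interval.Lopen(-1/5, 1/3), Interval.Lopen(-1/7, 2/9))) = {-1/5, 1/3}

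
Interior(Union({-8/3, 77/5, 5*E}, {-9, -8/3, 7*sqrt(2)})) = EmptySet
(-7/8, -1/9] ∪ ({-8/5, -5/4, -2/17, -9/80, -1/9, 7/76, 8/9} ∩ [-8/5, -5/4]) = {-8/5, -5/4} ∪ (-7/8, -1/9]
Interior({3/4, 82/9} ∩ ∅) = ∅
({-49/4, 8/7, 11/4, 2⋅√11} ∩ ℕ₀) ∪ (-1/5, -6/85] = (-1/5, -6/85]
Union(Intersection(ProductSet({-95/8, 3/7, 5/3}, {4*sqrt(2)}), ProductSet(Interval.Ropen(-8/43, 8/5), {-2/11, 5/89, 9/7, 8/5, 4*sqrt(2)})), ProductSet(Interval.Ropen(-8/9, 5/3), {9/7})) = Union(ProductSet({3/7}, {4*sqrt(2)}), ProductSet(Interval.Ropen(-8/9, 5/3), {9/7}))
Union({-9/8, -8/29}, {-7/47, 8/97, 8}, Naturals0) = Union({-9/8, -8/29, -7/47, 8/97}, Naturals0)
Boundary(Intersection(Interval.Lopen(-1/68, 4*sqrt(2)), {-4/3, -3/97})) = EmptySet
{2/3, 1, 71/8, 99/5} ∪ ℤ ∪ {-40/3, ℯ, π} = ℤ ∪ {-40/3, 2/3, 71/8, 99/5, ℯ, π}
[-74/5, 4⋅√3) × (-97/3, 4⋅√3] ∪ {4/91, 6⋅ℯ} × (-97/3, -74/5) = ({4/91, 6⋅ℯ} × (-97/3, -74/5)) ∪ ([-74/5, 4⋅√3) × (-97/3, 4⋅√3])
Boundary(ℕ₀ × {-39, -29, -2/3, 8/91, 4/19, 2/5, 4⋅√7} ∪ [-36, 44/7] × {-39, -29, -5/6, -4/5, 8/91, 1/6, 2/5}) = ([-36, 44/7] × {-39, -29, -5/6, -4/5, 8/91, 1/6, 2/5}) ∪ (ℕ₀ × {-39, -29, -2/3, 8/91, 4/19, 2/5, 4⋅√7})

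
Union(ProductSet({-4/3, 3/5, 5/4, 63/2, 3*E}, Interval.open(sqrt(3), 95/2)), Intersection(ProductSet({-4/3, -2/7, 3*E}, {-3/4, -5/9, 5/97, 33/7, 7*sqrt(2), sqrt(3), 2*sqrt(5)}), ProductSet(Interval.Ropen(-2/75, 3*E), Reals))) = ProductSet({-4/3, 3/5, 5/4, 63/2, 3*E}, Interval.open(sqrt(3), 95/2))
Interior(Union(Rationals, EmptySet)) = EmptySet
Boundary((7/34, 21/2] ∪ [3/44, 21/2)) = {3/44, 21/2}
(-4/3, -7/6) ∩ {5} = ∅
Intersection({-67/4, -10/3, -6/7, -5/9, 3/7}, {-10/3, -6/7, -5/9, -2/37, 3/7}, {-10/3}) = {-10/3}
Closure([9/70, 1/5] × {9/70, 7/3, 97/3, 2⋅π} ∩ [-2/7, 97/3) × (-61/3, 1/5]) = [9/70, 1/5] × {9/70}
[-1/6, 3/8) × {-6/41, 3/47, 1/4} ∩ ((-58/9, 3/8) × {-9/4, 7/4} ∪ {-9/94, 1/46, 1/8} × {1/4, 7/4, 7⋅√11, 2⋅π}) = {-9/94, 1/46, 1/8} × {1/4}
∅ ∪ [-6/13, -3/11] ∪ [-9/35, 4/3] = [-6/13, -3/11] ∪ [-9/35, 4/3]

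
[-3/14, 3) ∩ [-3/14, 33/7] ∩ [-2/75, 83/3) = [-2/75, 3)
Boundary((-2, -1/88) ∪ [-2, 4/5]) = {-2, 4/5}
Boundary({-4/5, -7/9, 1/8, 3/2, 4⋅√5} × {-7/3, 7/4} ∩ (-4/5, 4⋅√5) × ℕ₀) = ∅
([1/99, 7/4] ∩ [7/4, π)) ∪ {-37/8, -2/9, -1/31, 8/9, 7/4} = {-37/8, -2/9, -1/31, 8/9, 7/4}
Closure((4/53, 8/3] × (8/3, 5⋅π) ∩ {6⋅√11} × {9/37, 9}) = ∅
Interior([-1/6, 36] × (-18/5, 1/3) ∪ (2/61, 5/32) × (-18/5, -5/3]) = (-1/6, 36) × (-18/5, 1/3)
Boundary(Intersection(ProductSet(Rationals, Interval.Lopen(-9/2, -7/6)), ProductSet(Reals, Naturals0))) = EmptySet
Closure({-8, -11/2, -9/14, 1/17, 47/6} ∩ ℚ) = {-8, -11/2, -9/14, 1/17, 47/6}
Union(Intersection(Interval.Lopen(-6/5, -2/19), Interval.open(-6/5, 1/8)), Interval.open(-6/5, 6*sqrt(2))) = Interval.open(-6/5, 6*sqrt(2))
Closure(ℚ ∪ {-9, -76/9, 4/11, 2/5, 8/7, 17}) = ℝ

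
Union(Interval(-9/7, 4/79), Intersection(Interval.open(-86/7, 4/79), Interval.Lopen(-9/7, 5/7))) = Interval(-9/7, 4/79)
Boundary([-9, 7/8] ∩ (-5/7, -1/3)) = {-5/7, -1/3}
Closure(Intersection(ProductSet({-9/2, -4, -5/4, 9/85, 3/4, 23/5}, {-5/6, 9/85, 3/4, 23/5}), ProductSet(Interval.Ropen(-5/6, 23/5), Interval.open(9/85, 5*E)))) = ProductSet({9/85, 3/4}, {3/4, 23/5})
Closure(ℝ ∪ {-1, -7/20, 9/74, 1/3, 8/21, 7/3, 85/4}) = ℝ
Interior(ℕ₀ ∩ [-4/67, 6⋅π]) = ∅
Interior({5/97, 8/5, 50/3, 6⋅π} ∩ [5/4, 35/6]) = ∅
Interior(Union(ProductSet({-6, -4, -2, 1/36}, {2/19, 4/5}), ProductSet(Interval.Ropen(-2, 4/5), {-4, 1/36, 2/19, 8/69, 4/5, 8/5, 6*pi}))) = EmptySet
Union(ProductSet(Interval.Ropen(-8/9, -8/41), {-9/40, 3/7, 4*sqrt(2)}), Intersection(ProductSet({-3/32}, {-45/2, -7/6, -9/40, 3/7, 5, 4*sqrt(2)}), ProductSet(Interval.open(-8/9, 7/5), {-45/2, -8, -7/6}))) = Union(ProductSet({-3/32}, {-45/2, -7/6}), ProductSet(Interval.Ropen(-8/9, -8/41), {-9/40, 3/7, 4*sqrt(2)}))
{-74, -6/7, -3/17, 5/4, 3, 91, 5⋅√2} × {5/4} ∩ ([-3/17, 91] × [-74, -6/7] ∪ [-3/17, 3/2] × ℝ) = {-3/17, 5/4} × {5/4}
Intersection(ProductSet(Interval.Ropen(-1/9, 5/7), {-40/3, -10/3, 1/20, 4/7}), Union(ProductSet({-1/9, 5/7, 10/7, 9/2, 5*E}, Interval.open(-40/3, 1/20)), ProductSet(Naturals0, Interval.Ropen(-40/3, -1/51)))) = Union(ProductSet({-1/9}, {-10/3}), ProductSet(Range(0, 1, 1), {-40/3, -10/3}))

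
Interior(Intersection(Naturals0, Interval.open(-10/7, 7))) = EmptySet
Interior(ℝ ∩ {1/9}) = ∅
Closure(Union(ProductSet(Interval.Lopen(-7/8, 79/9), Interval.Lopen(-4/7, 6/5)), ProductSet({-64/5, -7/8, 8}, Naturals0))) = Union(ProductSet({-7/8, 79/9}, Interval(-4/7, 6/5)), ProductSet({-64/5, -7/8, 8}, Union(Complement(Naturals0, Interval.open(-4/7, 6/5)), Naturals0)), ProductSet(Interval(-7/8, 79/9), {-4/7, 6/5}), ProductSet(Interval.Lopen(-7/8, 79/9), Interval.Lopen(-4/7, 6/5)))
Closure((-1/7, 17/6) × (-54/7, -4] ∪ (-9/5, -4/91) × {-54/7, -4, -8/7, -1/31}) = ({-1/7, 17/6} × [-54/7, -4]) ∪ ([-1/7, 17/6] × {-54/7, -4}) ∪ ([-9/5, -4/91] × {-54/7, -4, -8/7, -1/31}) ∪ ((-1/7, 17/6) × (-54/7, -4])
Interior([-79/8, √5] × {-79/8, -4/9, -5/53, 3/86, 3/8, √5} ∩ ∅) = ∅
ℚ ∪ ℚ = ℚ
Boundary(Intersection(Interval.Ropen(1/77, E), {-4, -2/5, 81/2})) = EmptySet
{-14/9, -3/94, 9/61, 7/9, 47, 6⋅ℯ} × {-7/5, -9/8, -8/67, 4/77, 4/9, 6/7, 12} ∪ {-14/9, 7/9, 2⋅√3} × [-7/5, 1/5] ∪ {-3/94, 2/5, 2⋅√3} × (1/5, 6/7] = ({-14/9, 7/9, 2⋅√3} × [-7/5, 1/5]) ∪ ({-3/94, 2/5, 2⋅√3} × (1/5, 6/7]) ∪ ({-14/9, -3/94, 9/61, 7/9, 47, 6⋅ℯ} × {-7/5, -9/8, -8/67, 4/77, 4/9, 6/7, 12})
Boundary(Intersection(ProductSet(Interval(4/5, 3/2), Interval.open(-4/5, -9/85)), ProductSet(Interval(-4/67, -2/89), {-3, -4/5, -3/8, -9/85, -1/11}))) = EmptySet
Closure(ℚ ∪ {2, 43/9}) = ℝ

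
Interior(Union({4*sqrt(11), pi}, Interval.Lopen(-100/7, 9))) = Interval.open(-100/7, 9)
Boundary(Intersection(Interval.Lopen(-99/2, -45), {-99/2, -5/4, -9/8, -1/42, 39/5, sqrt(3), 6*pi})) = EmptySet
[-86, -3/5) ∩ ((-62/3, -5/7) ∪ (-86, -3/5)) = (-86, -3/5)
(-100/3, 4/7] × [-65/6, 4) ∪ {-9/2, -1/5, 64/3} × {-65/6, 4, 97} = ({-9/2, -1/5, 64/3} × {-65/6, 4, 97}) ∪ ((-100/3, 4/7] × [-65/6, 4))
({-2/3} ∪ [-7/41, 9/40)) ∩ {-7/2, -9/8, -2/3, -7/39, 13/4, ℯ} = {-2/3}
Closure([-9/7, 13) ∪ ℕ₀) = [-9/7, 13] ∪ ℕ₀ ∪ (ℕ₀ \ (-9/7, 13))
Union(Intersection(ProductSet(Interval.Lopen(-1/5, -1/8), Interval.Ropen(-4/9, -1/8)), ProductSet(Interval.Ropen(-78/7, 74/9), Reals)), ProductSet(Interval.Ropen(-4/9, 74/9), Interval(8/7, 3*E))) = Union(ProductSet(Interval.Ropen(-4/9, 74/9), Interval(8/7, 3*E)), ProductSet(Interval.Lopen(-1/5, -1/8), Interval.Ropen(-4/9, -1/8)))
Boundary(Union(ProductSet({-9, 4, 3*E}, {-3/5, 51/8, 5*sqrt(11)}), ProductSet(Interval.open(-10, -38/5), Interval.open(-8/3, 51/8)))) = Union(ProductSet({-10, -38/5}, Interval(-8/3, 51/8)), ProductSet({4, 3*E}, {-3/5, 51/8, 5*sqrt(11)}), ProductSet({-9, 4, 3*E}, {51/8, 5*sqrt(11)}), ProductSet(Interval(-10, -38/5), {-8/3, 51/8}))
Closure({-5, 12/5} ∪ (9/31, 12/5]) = {-5} ∪ [9/31, 12/5]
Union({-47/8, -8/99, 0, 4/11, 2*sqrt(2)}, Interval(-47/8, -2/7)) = Union({-8/99, 0, 4/11, 2*sqrt(2)}, Interval(-47/8, -2/7))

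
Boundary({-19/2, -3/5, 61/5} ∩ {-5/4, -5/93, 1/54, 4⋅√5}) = ∅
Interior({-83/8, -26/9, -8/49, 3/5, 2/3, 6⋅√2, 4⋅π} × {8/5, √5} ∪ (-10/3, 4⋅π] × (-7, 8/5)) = (-10/3, 4⋅π) × (-7, 8/5)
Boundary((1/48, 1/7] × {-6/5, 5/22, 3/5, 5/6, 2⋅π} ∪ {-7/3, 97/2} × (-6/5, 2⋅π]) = ({-7/3, 97/2} × [-6/5, 2⋅π]) ∪ ([1/48, 1/7] × {-6/5, 5/22, 3/5, 5/6, 2⋅π})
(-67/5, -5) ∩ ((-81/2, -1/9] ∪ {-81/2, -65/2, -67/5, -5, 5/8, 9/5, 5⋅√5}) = (-67/5, -5)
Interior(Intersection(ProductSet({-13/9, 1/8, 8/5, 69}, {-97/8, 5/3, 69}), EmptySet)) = EmptySet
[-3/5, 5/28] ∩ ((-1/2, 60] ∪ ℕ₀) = (-1/2, 5/28] ∪ {0}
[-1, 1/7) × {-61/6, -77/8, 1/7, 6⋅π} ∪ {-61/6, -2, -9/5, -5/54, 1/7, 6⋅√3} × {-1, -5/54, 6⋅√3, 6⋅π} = ([-1, 1/7) × {-61/6, -77/8, 1/7, 6⋅π}) ∪ ({-61/6, -2, -9/5, -5/54, 1/7, 6⋅√3} × {-1, -5/54, 6⋅√3, 6⋅π})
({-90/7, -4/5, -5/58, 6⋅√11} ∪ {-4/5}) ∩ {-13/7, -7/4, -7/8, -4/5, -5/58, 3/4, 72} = {-4/5, -5/58}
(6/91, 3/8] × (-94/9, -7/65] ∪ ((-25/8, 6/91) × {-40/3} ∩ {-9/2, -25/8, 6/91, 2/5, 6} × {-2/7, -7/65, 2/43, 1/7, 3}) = (6/91, 3/8] × (-94/9, -7/65]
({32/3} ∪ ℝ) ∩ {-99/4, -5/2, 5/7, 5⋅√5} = {-99/4, -5/2, 5/7, 5⋅√5}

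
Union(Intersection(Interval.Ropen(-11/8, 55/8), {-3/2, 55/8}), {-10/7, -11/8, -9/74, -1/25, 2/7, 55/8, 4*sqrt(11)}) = {-10/7, -11/8, -9/74, -1/25, 2/7, 55/8, 4*sqrt(11)}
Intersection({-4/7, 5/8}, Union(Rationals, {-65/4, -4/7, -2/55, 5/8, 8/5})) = {-4/7, 5/8}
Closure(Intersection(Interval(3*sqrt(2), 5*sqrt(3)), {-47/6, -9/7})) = EmptySet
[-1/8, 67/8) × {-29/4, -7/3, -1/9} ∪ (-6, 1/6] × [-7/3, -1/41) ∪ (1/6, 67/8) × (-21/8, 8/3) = ([-1/8, 67/8) × {-29/4, -7/3, -1/9}) ∪ ((-6, 1/6] × [-7/3, -1/41)) ∪ ((1/6, 67/8) × (-21/8, 8/3))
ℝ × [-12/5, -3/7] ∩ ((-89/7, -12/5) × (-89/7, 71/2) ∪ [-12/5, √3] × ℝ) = (-89/7, √3] × [-12/5, -3/7]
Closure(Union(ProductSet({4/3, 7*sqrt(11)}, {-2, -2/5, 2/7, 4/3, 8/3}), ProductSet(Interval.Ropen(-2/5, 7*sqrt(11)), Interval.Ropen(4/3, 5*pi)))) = Union(ProductSet({-2/5, 7*sqrt(11)}, Interval(4/3, 5*pi)), ProductSet({4/3, 7*sqrt(11)}, {-2, -2/5, 2/7, 4/3, 8/3}), ProductSet(Interval(-2/5, 7*sqrt(11)), {4/3, 5*pi}), ProductSet(Interval.Ropen(-2/5, 7*sqrt(11)), Interval.Ropen(4/3, 5*pi)))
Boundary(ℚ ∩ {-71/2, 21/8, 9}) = {-71/2, 21/8, 9}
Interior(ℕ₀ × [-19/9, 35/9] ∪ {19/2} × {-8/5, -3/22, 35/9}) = ∅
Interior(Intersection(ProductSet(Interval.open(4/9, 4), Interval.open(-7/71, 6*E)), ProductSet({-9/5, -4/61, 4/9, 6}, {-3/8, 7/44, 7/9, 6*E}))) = EmptySet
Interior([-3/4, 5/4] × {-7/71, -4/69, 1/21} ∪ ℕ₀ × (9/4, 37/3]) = ∅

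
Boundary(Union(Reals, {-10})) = EmptySet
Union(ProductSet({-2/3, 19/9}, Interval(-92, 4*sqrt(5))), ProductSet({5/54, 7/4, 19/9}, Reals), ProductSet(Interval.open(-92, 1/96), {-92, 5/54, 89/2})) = Union(ProductSet({-2/3, 19/9}, Interval(-92, 4*sqrt(5))), ProductSet({5/54, 7/4, 19/9}, Reals), ProductSet(Interval.open(-92, 1/96), {-92, 5/54, 89/2}))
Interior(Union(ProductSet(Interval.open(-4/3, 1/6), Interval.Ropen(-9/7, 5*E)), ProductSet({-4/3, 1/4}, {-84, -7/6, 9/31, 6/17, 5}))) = ProductSet(Interval.open(-4/3, 1/6), Interval.open(-9/7, 5*E))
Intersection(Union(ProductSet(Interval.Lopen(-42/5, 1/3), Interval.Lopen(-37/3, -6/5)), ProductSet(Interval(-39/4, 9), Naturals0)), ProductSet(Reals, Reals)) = Union(ProductSet(Interval(-39/4, 9), Naturals0), ProductSet(Interval.Lopen(-42/5, 1/3), Interval.Lopen(-37/3, -6/5)))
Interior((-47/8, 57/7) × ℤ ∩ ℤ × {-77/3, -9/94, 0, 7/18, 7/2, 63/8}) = ∅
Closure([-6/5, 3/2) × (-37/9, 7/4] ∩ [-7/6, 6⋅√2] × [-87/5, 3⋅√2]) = ({-7/6, 3/2} × [-37/9, 7/4]) ∪ ([-7/6, 3/2] × {-37/9, 7/4}) ∪ ([-7/6, 3/2) × (-37/9, 7/4])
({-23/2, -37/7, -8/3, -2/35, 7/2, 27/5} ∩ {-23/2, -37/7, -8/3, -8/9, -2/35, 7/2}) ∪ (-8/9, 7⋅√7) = {-23/2, -37/7, -8/3} ∪ (-8/9, 7⋅√7)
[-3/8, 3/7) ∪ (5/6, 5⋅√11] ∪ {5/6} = [-3/8, 3/7) ∪ [5/6, 5⋅√11]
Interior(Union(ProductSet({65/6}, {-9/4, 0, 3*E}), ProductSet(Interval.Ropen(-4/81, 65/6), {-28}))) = EmptySet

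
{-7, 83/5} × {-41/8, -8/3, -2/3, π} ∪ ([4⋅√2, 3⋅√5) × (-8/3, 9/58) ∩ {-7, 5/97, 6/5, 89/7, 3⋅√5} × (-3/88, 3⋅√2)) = {-7, 83/5} × {-41/8, -8/3, -2/3, π}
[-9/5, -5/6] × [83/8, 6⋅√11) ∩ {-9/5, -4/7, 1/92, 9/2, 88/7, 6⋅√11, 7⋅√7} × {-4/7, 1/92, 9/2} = ∅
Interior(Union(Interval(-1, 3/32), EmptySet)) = Interval.open(-1, 3/32)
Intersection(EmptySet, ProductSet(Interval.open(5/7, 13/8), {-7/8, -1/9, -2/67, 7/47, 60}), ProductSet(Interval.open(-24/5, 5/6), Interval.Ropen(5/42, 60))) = EmptySet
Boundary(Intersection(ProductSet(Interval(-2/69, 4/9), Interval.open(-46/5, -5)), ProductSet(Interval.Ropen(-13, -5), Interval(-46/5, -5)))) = EmptySet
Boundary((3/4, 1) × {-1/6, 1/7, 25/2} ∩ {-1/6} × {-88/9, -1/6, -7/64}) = ∅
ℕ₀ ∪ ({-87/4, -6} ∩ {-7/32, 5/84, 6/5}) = ℕ₀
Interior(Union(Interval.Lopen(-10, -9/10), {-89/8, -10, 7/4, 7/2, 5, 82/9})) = Interval.open(-10, -9/10)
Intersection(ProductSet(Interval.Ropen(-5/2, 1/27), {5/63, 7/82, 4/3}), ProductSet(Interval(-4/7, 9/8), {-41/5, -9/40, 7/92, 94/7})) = EmptySet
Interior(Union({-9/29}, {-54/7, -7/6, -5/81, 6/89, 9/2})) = EmptySet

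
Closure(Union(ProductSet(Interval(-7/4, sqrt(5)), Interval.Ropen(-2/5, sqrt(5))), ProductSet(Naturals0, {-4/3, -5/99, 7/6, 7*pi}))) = Union(ProductSet(Interval(-7/4, sqrt(5)), Interval(-2/5, sqrt(5))), ProductSet(Naturals0, {-4/3, -5/99, 7/6, 7*pi}))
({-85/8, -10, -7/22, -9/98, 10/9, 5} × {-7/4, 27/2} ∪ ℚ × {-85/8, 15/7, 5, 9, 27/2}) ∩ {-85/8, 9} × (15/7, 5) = ∅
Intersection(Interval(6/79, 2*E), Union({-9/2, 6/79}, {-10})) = {6/79}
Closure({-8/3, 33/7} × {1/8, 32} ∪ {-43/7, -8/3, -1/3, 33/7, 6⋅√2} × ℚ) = {-43/7, -8/3, -1/3, 33/7, 6⋅√2} × ℝ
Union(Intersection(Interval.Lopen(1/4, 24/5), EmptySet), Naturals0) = Naturals0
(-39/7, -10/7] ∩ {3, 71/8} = ∅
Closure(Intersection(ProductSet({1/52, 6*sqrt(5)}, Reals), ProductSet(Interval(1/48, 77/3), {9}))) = ProductSet({6*sqrt(5)}, {9})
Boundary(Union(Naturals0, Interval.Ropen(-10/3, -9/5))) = Union(Complement(Naturals0, Interval.open(-10/3, -9/5)), {-10/3, -9/5})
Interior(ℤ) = ∅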